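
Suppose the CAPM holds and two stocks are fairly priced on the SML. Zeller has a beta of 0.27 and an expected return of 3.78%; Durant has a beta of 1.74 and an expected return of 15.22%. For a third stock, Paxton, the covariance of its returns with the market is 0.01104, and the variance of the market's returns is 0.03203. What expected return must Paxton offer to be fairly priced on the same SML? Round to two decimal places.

MRP = (15.22% − 3.78%) / (1.74 − 0.27) = 7.7823%
R_f = 3.78% − 0.27 × 7.7823% = 1.6788%
β_Paxton = Cov / Var(R_m) = 0.01104 / 0.03203 = 0.3447
E(R_Paxton) = R_f + β × MRP = 1.6788% + 0.3447 × 7.7823% = 4.36%

4.36%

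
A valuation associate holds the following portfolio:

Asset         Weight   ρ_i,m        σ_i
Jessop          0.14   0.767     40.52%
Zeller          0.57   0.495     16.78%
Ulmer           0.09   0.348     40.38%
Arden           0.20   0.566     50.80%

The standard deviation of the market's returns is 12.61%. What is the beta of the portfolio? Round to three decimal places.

1.277

β_Jessop = 0.767 × 40.52% / 12.61% = 2.4646
β_Zeller = 0.495 × 16.78% / 12.61% = 0.6587
β_Ulmer = 0.348 × 40.38% / 12.61% = 1.1144
β_Arden = 0.566 × 50.80% / 12.61% = 2.2802
β_P = Σ w_i β_i = 0.14×2.4646 + 0.57×0.6587 + 0.09×1.1144 + 0.20×2.2802 = 1.2768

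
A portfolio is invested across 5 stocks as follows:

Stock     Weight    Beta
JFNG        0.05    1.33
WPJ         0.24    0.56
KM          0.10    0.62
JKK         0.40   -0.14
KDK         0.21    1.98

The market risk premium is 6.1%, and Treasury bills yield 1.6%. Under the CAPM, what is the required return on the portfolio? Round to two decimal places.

β_P = Σ w_i β_i = 0.05×1.33 + 0.24×0.56 + 0.10×0.62 + 0.40×-0.14 + 0.21×1.98 = 0.6227
E(R_P) = R_f + β_P × MRP = 1.6% + 0.6227 × 6.1% = 5.40%

5.40%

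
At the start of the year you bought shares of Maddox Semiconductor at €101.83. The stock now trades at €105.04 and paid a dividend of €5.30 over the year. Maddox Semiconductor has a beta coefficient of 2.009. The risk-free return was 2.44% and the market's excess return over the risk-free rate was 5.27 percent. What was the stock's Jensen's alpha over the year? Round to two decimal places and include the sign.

-4.67%

Realised HPR = (P1 + D1 − P0) / P0 = (105.04 + 5.30 − 101.83) / 101.83 = 8.51 / 101.83 = 8.3571%
CAPM required = R_f + β·MRP = 2.44% + 2.009 × 5.27% = 13.02743%
α = realised − required = 8.3571% − 13.02743% = -4.67%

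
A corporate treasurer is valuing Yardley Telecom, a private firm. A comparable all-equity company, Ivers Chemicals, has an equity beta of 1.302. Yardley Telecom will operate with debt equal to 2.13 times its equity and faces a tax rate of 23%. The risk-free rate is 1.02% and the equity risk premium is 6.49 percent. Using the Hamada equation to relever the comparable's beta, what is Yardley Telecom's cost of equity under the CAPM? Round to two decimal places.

β_L = β_U × [1 + (1 − t)(D/E)] = 1.302 × [1 + (1 − 0.23) × 2.13]
    = 1.302 × [1 + 0.77 × 2.13] = 1.302 × 2.6401 = 3.4374
E(R) = R_f + β_L × MRP = 1.02% + 3.4374 × 6.49% = 23.33%

23.33%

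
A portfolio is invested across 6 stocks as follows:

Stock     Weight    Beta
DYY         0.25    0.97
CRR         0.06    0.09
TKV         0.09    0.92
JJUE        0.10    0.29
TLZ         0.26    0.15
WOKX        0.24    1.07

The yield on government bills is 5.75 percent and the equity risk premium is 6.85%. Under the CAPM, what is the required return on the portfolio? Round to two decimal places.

β_P = Σ w_i β_i = 0.25×0.97 + 0.06×0.09 + 0.09×0.92 + 0.10×0.29 + 0.26×0.15 + 0.24×1.07 = 0.6555
E(R_P) = R_f + β_P × MRP = 5.75% + 0.6555 × 6.85% = 10.24%

10.24%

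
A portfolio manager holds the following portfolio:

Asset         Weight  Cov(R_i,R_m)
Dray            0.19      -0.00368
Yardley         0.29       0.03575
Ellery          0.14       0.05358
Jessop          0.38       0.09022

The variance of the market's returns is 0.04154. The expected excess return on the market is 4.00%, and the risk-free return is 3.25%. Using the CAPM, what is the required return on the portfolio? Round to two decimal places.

8.20%

β_Dray = -0.00368 / 0.04154 = -0.0886
β_Yardley = 0.03575 / 0.04154 = 0.8606
β_Ellery = 0.05358 / 0.04154 = 1.2898
β_Jessop = 0.09022 / 0.04154 = 2.1719
β_P = Σ w_i β_i = 0.19×-0.0886 + 0.29×0.8606 + 0.14×1.2898 + 0.38×2.1719 = 1.2386
E(R_P) = R_f + β_P × MRP = 3.25% + 1.2386 × 4.00% = 8.20%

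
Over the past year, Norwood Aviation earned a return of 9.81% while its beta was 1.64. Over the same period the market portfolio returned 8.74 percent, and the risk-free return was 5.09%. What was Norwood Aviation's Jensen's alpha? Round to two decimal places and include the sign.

-1.27%

Market excess return = 8.74% − 5.09% = 3.65%
CAPM benchmark = R_f + β(R_m − R_f) = 5.09% + 1.64 × 3.65% = 11.0760%
α = actual − benchmark = 9.81% − 11.0760% = -1.27%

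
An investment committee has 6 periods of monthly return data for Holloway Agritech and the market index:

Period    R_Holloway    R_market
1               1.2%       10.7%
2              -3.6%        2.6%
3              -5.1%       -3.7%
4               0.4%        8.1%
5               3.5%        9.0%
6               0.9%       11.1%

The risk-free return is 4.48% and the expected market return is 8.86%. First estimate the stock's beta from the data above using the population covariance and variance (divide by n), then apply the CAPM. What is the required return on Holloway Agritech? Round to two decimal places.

6.69%

Mean R_i = (1.2 − 3.6 − 5.1 + 0.4 + 3.5 + 0.9) / 6 = -0.4500%
Mean R_m = (10.7 + 2.6 − 3.7 + 8.1 + 9.0 + 11.1) / 6 = 6.3000%
Σ(R_i − R̄_i)(R_m − R̄_m) = 84.0900  ⇒  Cov = 84.0900 / 6 = 14.0150
Σ(R_m − R̄_m)² = 166.6200  ⇒  Var(R_m) = 166.6200 / 6 = 27.7700
β = Cov / Var(R_m) = 14.0150 / 27.7700 = 0.5047
MRP = 8.86% − 4.48% = 4.38%
E(R) = R_f + β × MRP = 4.48% + 0.5047 × 4.38% = 6.69%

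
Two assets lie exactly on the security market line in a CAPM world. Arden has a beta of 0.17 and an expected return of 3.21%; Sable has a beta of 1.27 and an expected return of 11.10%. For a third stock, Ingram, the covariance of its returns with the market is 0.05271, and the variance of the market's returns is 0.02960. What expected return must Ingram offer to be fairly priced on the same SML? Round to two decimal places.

MRP = (11.10% − 3.21%) / (1.27 − 0.17) = 7.1727%
R_f = 3.21% − 0.17 × 7.1727% = 1.9906%
β_Ingram = Cov / Var(R_m) = 0.05271 / 0.02960 = 1.7807
E(R_Ingram) = R_f + β × MRP = 1.9906% + 1.7807 × 7.1727% = 14.76%

14.76%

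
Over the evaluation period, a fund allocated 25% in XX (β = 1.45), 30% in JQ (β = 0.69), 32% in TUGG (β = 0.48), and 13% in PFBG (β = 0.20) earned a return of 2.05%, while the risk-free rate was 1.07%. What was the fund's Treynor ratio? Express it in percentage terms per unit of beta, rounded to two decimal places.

1.31%

β_P = 0.25×1.45 + 0.30×0.69 + 0.32×0.48 + 0.13×0.20 = 0.7491
Treynor = (R_P − R_f) / β_P = (2.05% − 1.07%) / 0.7491 = 0.98% / 0.7491 = 1.31%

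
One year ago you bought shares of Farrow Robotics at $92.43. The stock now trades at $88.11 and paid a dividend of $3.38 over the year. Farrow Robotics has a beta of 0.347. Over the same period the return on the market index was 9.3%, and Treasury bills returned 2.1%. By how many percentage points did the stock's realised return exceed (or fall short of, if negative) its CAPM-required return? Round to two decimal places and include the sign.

-5.62%

Realised HPR = (P1 + D1 − P0) / P0 = (88.11 + 3.38 − 92.43) / 92.43 = -0.94 / 92.43 = -1.0170%
MRP = 9.3% − 2.1% = 7.20%
CAPM required = R_f + β·MRP = 2.1% + 0.347 × 7.2% = 4.5984%
α = realised − required = -1.0170% − 4.5984% = -5.62%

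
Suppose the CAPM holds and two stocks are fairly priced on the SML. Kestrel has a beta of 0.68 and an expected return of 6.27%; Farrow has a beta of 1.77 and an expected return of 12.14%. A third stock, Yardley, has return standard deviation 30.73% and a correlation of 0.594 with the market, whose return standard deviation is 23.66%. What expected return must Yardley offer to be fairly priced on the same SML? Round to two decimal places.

6.76%

MRP = (12.14% − 6.27%) / (1.77 − 0.68) = 5.3853%
R_f = 6.27% − 0.68 × 5.3853% = 2.6080%
β_Yardley = ρ·σ_i/σ_m = 0.594 × 30.73 / 23.66 = 0.7715
E(R_Yardley) = R_f + β × MRP = 2.6080% + 0.7715 × 5.3853% = 6.76%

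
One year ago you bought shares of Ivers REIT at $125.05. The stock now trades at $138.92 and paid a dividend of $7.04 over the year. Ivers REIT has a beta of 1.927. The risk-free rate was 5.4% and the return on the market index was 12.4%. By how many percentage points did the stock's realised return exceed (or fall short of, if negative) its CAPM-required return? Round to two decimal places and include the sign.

Realised HPR = (P1 + D1 − P0) / P0 = (138.92 + 7.04 − 125.05) / 125.05 = 20.91 / 125.05 = 16.7213%
MRP = 12.4% − 5.4% = 7.00%
CAPM required = R_f + β·MRP = 5.4% + 1.927 × 7.0% = 18.8890%
α = realised − required = 16.7213% − 18.8890% = -2.17%

-2.17%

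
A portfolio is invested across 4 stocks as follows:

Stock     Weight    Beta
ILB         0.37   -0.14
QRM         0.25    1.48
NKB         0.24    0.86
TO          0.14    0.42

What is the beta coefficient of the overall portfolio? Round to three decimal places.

β_P = Σ w_i β_i = 0.37×-0.14 + 0.25×1.48 + 0.24×0.86 + 0.14×0.42 = 0.5834

0.583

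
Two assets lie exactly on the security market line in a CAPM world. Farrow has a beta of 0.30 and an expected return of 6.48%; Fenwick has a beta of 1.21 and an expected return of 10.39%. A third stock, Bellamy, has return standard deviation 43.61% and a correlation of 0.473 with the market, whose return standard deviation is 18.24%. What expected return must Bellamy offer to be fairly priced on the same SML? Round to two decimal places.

10.05%

MRP = (10.39% − 6.48%) / (1.21 − 0.30) = 4.2967%
R_f = 6.48% − 0.30 × 4.2967% = 5.1910%
β_Bellamy = ρ·σ_i/σ_m = 0.473 × 43.61 / 18.24 = 1.1309
E(R_Bellamy) = R_f + β × MRP = 5.1910% + 1.1309 × 4.2967% = 10.05%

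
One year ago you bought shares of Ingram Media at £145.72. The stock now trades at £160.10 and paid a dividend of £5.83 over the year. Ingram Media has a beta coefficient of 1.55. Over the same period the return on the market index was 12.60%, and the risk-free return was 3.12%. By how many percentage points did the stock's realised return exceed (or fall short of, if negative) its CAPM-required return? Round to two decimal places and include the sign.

Realised HPR = (P1 + D1 − P0) / P0 = (160.10 + 5.83 − 145.72) / 145.72 = 20.21 / 145.72 = 13.8691%
MRP = 12.60% − 3.12% = 9.48%
CAPM required = R_f + β·MRP = 3.12% + 1.55 × 9.48% = 17.8140%
α = realised − required = 13.8691% − 17.8140% = -3.94%

-3.94%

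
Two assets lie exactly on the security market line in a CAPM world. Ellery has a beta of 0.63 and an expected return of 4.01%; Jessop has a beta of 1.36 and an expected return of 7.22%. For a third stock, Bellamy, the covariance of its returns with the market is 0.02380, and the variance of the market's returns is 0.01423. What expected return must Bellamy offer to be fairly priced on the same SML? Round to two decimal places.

8.59%

MRP = (7.22% − 4.01%) / (1.36 − 0.63) = 4.3973%
R_f = 4.01% − 0.63 × 4.3973% = 1.2397%
β_Bellamy = Cov / Var(R_m) = 0.02380 / 0.01423 = 1.6725
E(R_Bellamy) = R_f + β × MRP = 1.2397% + 1.6725 × 4.3973% = 8.59%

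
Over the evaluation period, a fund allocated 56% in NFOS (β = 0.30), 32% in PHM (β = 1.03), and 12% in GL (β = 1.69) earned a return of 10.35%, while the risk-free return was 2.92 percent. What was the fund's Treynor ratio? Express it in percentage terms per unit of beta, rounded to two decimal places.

10.61%

β_P = 0.56×0.30 + 0.32×1.03 + 0.12×1.69 = 0.7004
Treynor = (R_P − R_f) / β_P = (10.35% − 2.92%) / 0.7004 = 7.43% / 0.7004 = 10.61%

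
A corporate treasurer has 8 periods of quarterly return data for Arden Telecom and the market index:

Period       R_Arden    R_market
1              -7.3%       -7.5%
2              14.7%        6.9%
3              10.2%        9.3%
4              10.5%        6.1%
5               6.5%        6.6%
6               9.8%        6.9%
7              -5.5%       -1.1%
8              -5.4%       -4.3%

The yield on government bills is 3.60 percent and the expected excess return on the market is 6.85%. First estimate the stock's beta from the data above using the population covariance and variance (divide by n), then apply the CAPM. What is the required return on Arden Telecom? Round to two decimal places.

Mean R_i = (-7.3 + 14.7 + 10.2 + 10.5 + 6.5 + 9.8 − 5.5 − 5.4) / 8 = 4.1875%
Mean R_m = (-7.5 + 6.9 + 9.3 + 6.1 + 6.6 + 6.9 − 1.1 − 4.3) / 8 = 2.8625%
Σ(R_i − R̄_i)(R_m − R̄_m) = 358.9863  ⇒  Cov = 358.9863 / 8 = 44.8733
Σ(R_m − R̄_m)² = 272.8788  ⇒  Var(R_m) = 272.8788 / 8 = 34.1099
β = Cov / Var(R_m) = 44.8733 / 34.1099 = 1.3156
E(R) = R_f + β × MRP = 3.60% + 1.3156 × 6.85% = 12.61%

12.61%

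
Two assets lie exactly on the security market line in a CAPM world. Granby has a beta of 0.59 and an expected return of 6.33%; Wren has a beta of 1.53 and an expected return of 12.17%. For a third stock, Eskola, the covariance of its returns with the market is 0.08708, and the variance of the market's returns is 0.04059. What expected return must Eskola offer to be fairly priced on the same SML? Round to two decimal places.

MRP = (12.17% − 6.33%) / (1.53 − 0.59) = 6.2128%
R_f = 6.33% − 0.59 × 6.2128% = 2.6644%
β_Eskola = Cov / Var(R_m) = 0.08708 / 0.04059 = 2.1454
E(R_Eskola) = R_f + β × MRP = 2.6644% + 2.1454 × 6.2128% = 15.99%

15.99%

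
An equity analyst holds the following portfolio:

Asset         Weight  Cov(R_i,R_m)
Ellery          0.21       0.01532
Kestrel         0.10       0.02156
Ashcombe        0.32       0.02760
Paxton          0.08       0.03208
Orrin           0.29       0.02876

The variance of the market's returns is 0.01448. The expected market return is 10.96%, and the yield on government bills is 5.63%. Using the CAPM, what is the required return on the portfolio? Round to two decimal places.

14.87%

β_Ellery = 0.01532 / 0.01448 = 1.0580
β_Kestrel = 0.02156 / 0.01448 = 1.4890
β_Ashcombe = 0.02760 / 0.01448 = 1.9061
β_Paxton = 0.03208 / 0.01448 = 2.2155
β_Orrin = 0.02876 / 0.01448 = 1.9862
β_P = Σ w_i β_i = 0.21×1.0580 + 0.10×1.4890 + 0.32×1.9061 + 0.08×2.2155 + 0.29×1.9862 = 1.7343
MRP = 10.96% − 5.63% = 5.33%
E(R_P) = R_f + β_P × MRP = 5.63% + 1.7343 × 5.33% = 14.87%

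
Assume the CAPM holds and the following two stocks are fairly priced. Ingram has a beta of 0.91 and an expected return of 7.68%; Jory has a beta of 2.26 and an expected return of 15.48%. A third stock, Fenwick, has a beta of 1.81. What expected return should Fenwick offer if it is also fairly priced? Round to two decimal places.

MRP (SML slope) = (15.48% − 7.68%) / (2.26 − 0.91) = 7.80% / 1.35 = 5.7778%
R_f (intercept) = 7.68% − 0.91 × 5.7778% = 2.4222%
E(R_Fenwick) = R_f + β × MRP = 2.4222% + 1.81 × 5.7778% = 12.88%

12.88%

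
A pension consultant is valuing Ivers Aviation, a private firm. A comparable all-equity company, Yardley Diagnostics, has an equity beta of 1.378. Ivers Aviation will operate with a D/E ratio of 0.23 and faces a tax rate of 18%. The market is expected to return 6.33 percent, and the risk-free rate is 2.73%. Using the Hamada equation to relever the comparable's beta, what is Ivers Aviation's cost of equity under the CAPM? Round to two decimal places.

β_L = β_U × [1 + (1 − t)(D/E)] = 1.378 × [1 + (1 − 0.18) × 0.23]
    = 1.378 × [1 + 0.82 × 0.23] = 1.378 × 1.1886 = 1.6379
MRP = 6.33% − 2.73% = 3.60%
E(R) = R_f + β_L × MRP = 2.73% + 1.6379 × 3.60% = 8.63%

8.63%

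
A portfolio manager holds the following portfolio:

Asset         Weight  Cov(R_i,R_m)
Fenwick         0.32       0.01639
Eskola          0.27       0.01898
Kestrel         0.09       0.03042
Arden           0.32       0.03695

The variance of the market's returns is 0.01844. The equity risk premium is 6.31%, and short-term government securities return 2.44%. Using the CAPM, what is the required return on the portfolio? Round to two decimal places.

10.97%

β_Fenwick = 0.01639 / 0.01844 = 0.8888
β_Eskola = 0.01898 / 0.01844 = 1.0293
β_Kestrel = 0.03042 / 0.01844 = 1.6497
β_Arden = 0.03695 / 0.01844 = 2.0038
β_P = Σ w_i β_i = 0.32×0.8888 + 0.27×1.0293 + 0.09×1.6497 + 0.32×2.0038 = 1.3520
E(R_P) = R_f + β_P × MRP = 2.44% + 1.3520 × 6.31% = 10.97%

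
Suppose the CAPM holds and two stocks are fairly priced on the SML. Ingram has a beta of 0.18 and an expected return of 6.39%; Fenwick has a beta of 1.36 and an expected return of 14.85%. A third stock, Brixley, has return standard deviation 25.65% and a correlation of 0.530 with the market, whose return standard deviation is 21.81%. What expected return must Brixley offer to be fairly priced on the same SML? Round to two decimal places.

9.57%

MRP = (14.85% − 6.39%) / (1.36 − 0.18) = 7.1695%
R_f = 6.39% − 0.18 × 7.1695% = 5.0995%
β_Brixley = ρ·σ_i/σ_m = 0.530 × 25.65 / 21.81 = 0.6233
E(R_Brixley) = R_f + β × MRP = 5.0995% + 0.6233 × 7.1695% = 9.57%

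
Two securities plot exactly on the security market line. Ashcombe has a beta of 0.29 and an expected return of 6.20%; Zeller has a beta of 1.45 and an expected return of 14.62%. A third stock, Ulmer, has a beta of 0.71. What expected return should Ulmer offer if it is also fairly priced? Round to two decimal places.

9.25%

MRP (SML slope) = (14.62% − 6.20%) / (1.45 − 0.29) = 8.42% / 1.16 = 7.2586%
R_f (intercept) = 6.20% − 0.29 × 7.2586% = 4.0950%
E(R_Ulmer) = R_f + β × MRP = 4.0950% + 0.71 × 7.2586% = 9.25%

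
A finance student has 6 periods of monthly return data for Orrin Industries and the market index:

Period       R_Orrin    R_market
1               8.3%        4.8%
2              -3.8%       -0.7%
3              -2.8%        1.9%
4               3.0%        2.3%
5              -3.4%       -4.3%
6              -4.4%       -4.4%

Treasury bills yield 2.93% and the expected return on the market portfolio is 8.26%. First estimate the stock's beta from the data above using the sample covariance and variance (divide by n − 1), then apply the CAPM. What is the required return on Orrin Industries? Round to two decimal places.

Mean R_i = (8.3 − 3.8 − 2.8 + 3.0 − 3.4 − 4.4) / 6 = -0.5167%
Mean R_m = (4.8 − 0.7 + 1.9 + 2.3 − 4.3 − 4.4) / 6 = -0.0667%
Σ(R_i − R̄_i)(R_m − R̄_m) = 77.8533  ⇒  Cov = 77.8533 / 5 = 15.5707
Σ(R_m − R̄_m)² = 70.2533  ⇒  Var(R_m) = 70.2533 / 5 = 14.0507
β = Cov / Var(R_m) = 15.5707 / 14.0507 = 1.1082
MRP = 8.26% − 2.93% = 5.33%
E(R) = R_f + β × MRP = 2.93% + 1.1082 × 5.33% = 8.84%

8.84%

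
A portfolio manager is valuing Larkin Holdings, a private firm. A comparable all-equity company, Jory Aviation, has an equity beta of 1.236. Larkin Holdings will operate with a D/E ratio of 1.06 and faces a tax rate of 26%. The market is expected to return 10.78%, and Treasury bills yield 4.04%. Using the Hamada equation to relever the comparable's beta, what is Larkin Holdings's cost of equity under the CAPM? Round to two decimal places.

18.91%

β_L = β_U × [1 + (1 − t)(D/E)] = 1.236 × [1 + (1 − 0.26) × 1.06]
    = 1.236 × [1 + 0.74 × 1.06] = 1.236 × 1.7844 = 2.2055
MRP = 10.78% − 4.04% = 6.74%
E(R) = R_f + β_L × MRP = 4.04% + 2.2055 × 6.74% = 18.91%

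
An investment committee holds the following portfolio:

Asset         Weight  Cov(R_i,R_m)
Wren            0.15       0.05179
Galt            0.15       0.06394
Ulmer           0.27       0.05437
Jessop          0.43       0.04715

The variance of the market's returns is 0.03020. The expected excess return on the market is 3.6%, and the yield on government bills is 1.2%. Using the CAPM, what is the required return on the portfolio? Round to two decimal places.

7.44%

β_Wren = 0.05179 / 0.03020 = 1.7149
β_Galt = 0.06394 / 0.03020 = 2.1172
β_Ulmer = 0.05437 / 0.03020 = 1.8003
β_Jessop = 0.04715 / 0.03020 = 1.5613
β_P = Σ w_i β_i = 0.15×1.7149 + 0.15×2.1172 + 0.27×1.8003 + 0.43×1.5613 = 1.7323
E(R_P) = R_f + β_P × MRP = 1.2% + 1.7323 × 3.6% = 7.44%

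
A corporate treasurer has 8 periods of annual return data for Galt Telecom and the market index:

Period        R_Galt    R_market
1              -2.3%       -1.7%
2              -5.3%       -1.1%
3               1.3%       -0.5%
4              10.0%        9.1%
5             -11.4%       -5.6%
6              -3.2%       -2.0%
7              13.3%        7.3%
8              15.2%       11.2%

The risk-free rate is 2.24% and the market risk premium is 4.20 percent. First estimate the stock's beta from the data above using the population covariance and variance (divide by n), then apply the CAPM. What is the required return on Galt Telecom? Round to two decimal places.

8.56%

Mean R_i = (-2.3 − 5.3 + 1.3 + 10.0 − 11.4 − 3.2 + 13.3 + 15.2) / 8 = 2.2000%
Mean R_m = (-1.7 − 1.1 − 0.5 + 9.1 − 5.6 − 2.0 + 7.3 + 11.2) / 8 = 2.0875%
Σ(R_i − R̄_i)(R_m − R̄_m) = 400.9200  ⇒  Cov = 400.9200 / 8 = 50.1150
Σ(R_m − R̄_m)² = 266.3888  ⇒  Var(R_m) = 266.3888 / 8 = 33.2986
β = Cov / Var(R_m) = 50.1150 / 33.2986 = 1.5050
E(R) = R_f + β × MRP = 2.24% + 1.5050 × 4.20% = 8.56%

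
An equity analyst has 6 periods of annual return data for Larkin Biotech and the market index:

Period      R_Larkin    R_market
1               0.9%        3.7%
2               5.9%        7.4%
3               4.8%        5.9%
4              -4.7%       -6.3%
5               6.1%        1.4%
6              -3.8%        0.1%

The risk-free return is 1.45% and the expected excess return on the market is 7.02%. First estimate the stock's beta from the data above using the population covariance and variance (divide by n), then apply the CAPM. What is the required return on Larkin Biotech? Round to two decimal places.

Mean R_i = (0.9 + 5.9 + 4.8 − 4.7 + 6.1 − 3.8) / 6 = 1.5333%
Mean R_m = (3.7 + 7.4 + 5.9 − 6.3 + 1.4 + 0.1) / 6 = 2.0333%
Σ(R_i − R̄_i)(R_m − R̄_m) = 94.3733  ⇒  Cov = 94.3733 / 6 = 15.7289
Σ(R_m − R̄_m)² = 120.1133  ⇒  Var(R_m) = 120.1133 / 6 = 20.0189
β = Cov / Var(R_m) = 15.7289 / 20.0189 = 0.7857
E(R) = R_f + β × MRP = 1.45% + 0.7857 × 7.02% = 6.97%

6.97%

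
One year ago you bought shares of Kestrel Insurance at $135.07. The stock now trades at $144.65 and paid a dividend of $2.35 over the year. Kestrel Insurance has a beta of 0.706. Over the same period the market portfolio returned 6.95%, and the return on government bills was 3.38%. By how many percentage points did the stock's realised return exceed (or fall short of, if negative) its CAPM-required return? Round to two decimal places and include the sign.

Realised HPR = (P1 + D1 − P0) / P0 = (144.65 + 2.35 − 135.07) / 135.07 = 11.93 / 135.07 = 8.8325%
MRP = 6.95% − 3.38% = 3.57%
CAPM required = R_f + β·MRP = 3.38% + 0.706 × 3.57% = 5.90042%
α = realised − required = 8.8325% − 5.90042% = +2.93%

+2.93%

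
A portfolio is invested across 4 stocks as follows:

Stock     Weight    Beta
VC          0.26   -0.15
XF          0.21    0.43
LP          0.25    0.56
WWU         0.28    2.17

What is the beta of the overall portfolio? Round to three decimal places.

β_P = Σ w_i β_i = 0.26×-0.15 + 0.21×0.43 + 0.25×0.56 + 0.28×2.17 = 0.7989

0.799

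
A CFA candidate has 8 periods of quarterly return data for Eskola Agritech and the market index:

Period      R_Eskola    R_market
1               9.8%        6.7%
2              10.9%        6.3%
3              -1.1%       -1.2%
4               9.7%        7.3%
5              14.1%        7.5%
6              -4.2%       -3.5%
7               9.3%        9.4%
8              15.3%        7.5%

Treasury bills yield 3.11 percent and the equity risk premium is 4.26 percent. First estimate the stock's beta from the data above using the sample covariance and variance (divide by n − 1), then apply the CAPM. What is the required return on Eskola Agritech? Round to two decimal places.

Mean R_i = (9.8 + 10.9 − 1.1 + 9.7 + 14.1 − 4.2 + 9.3 + 15.3) / 8 = 7.9750%
Mean R_m = (6.7 + 6.3 − 1.2 + 7.3 + 7.5 − 3.5 + 9.4 + 7.5) / 8 = 5.0000%
Σ(R_i − R̄_i)(R_m − R̄_m) = 210.0800  ⇒  Cov = 210.0800 / 7 = 30.0114
Σ(R_m − R̄_m)² = 152.4200  ⇒  Var(R_m) = 152.4200 / 7 = 21.7743
β = Cov / Var(R_m) = 30.0114 / 21.7743 = 1.3783
E(R) = R_f + β × MRP = 3.11% + 1.3783 × 4.26% = 8.98%

8.98%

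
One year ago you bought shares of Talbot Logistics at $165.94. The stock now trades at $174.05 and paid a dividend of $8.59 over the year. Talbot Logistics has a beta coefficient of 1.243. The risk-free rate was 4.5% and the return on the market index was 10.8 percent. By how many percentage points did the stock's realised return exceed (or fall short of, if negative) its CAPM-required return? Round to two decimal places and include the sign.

-2.27%

Realised HPR = (P1 + D1 − P0) / P0 = (174.05 + 8.59 − 165.94) / 165.94 = 16.70 / 165.94 = 10.0639%
MRP = 10.8% − 4.5% = 6.30%
CAPM required = R_f + β·MRP = 4.5% + 1.243 × 6.3% = 12.3309%
α = realised − required = 10.0639% − 12.3309% = -2.27%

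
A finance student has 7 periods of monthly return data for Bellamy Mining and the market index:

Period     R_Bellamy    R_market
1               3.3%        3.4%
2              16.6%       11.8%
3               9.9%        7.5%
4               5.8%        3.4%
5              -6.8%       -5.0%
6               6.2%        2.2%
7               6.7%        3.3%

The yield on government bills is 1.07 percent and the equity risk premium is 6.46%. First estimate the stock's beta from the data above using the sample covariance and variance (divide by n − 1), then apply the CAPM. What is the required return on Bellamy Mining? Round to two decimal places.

Mean R_i = (3.3 + 16.6 + 9.9 + 5.8 − 6.8 + 6.2 + 6.7) / 7 = 5.9571%
Mean R_m = (3.4 + 11.8 + 7.5 + 3.4 − 5.0 + 2.2 + 3.3) / 7 = 3.8000%
Σ(R_i − R̄_i)(R_m − R̄_m) = 212.3600  ⇒  Cov = 212.3600 / 6 = 35.3933
Σ(R_m − R̄_m)² = 158.2600  ⇒  Var(R_m) = 158.2600 / 6 = 26.3767
β = Cov / Var(R_m) = 35.3933 / 26.3767 = 1.3418
E(R) = R_f + β × MRP = 1.07% + 1.3418 × 6.46% = 9.74%

9.74%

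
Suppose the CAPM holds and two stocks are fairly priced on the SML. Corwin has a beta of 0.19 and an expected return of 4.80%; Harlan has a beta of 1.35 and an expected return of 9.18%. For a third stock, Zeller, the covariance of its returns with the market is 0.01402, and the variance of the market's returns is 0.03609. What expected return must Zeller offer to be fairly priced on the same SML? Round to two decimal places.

5.55%

MRP = (9.18% − 4.80%) / (1.35 − 0.19) = 3.7759%
R_f = 4.80% − 0.19 × 3.7759% = 4.0826%
β_Zeller = Cov / Var(R_m) = 0.01402 / 0.03609 = 0.3885
E(R_Zeller) = R_f + β × MRP = 4.0826% + 0.3885 × 3.7759% = 5.55%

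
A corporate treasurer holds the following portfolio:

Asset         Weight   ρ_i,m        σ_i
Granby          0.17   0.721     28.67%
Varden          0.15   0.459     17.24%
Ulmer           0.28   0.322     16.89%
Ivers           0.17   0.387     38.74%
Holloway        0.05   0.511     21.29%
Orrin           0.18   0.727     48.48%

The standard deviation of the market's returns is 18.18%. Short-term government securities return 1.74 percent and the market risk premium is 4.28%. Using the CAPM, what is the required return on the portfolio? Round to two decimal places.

5.43%

β_Granby = 0.721 × 28.67% / 18.18% = 1.1370
β_Varden = 0.459 × 17.24% / 18.18% = 0.4353
β_Ulmer = 0.322 × 16.89% / 18.18% = 0.2992
β_Ivers = 0.387 × 38.74% / 18.18% = 0.8247
β_Holloway = 0.511 × 21.29% / 18.18% = 0.5984
β_Orrin = 0.727 × 48.48% / 18.18% = 1.9387
β_P = Σ w_i β_i = 0.17×1.1370 + 0.15×0.4353 + 0.28×0.2992 + 0.17×0.8247 + 0.05×0.5984 + 0.18×1.9387 = 0.8614
E(R_P) = R_f + β_P × MRP = 1.74% + 0.8614 × 4.28% = 5.43%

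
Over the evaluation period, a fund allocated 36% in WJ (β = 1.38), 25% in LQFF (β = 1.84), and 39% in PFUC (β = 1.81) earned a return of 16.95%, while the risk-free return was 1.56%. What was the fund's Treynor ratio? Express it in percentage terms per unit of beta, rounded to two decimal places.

β_P = 0.36×1.38 + 0.25×1.84 + 0.39×1.81 = 1.6627
Treynor = (R_P − R_f) / β_P = (16.95% − 1.56%) / 1.6627 = 15.39% / 1.6627 = 9.26%

9.26%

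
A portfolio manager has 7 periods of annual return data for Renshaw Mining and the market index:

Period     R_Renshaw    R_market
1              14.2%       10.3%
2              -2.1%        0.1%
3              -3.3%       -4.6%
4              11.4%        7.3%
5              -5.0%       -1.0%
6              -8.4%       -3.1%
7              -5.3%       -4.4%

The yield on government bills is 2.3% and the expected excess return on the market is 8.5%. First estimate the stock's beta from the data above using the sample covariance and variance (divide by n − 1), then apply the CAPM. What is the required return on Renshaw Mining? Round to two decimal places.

Mean R_i = (14.2 − 2.1 − 3.3 + 11.4 − 5.0 − 8.4 − 5.3) / 7 = 0.2143%
Mean R_m = (10.3 + 0.1 − 4.6 + 7.3 − 1.0 − 3.1 − 4.4) / 7 = 0.6571%
Σ(R_i − R̄_i)(R_m − R̄_m) = 297.8243  ⇒  Cov = 297.8243 / 6 = 49.6374
Σ(R_m − R̄_m)² = 207.4971  ⇒  Var(R_m) = 207.4971 / 6 = 34.5829
β = Cov / Var(R_m) = 49.6374 / 34.5829 = 1.4353
E(R) = R_f + β × MRP = 2.3% + 1.4353 × 8.5% = 14.50%

14.50%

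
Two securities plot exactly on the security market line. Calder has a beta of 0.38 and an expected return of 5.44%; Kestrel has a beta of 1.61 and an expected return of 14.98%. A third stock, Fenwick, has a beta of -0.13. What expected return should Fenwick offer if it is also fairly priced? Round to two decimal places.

1.48%

MRP (SML slope) = (14.98% − 5.44%) / (1.61 − 0.38) = 9.54% / 1.23 = 7.7561%
R_f (intercept) = 5.44% − 0.38 × 7.7561% = 2.4927%
E(R_Fenwick) = R_f + β × MRP = 2.4927% + -0.13 × 7.7561% = 1.48%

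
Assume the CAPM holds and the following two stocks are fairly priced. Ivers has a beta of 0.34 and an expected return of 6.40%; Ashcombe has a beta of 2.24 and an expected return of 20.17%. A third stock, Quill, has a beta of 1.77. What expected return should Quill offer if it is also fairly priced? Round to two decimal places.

16.76%

MRP (SML slope) = (20.17% − 6.40%) / (2.24 − 0.34) = 13.77% / 1.90 = 7.2474%
R_f (intercept) = 6.40% − 0.34 × 7.2474% = 3.9359%
E(R_Quill) = R_f + β × MRP = 3.9359% + 1.77 × 7.2474% = 16.76%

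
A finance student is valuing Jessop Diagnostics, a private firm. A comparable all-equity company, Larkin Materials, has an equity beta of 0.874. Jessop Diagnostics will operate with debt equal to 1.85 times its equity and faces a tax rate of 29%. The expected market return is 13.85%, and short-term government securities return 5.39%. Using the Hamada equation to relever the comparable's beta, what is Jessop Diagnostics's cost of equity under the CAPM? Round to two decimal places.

β_L = β_U × [1 + (1 − t)(D/E)] = 0.874 × [1 + (1 − 0.29) × 1.85]
    = 0.874 × [1 + 0.71 × 1.85] = 0.874 × 2.3135 = 2.0220
MRP = 13.85% − 5.39% = 8.46%
E(R) = R_f + β_L × MRP = 5.39% + 2.0220 × 8.46% = 22.50%

22.50%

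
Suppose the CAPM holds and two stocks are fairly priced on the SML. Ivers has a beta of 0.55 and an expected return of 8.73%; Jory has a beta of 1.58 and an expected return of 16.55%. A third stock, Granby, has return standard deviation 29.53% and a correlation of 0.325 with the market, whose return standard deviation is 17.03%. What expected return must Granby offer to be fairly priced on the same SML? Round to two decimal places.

8.83%

MRP = (16.55% − 8.73%) / (1.58 − 0.55) = 7.5922%
R_f = 8.73% − 0.55 × 7.5922% = 4.5543%
β_Granby = ρ·σ_i/σ_m = 0.325 × 29.53 / 17.03 = 0.5635
E(R_Granby) = R_f + β × MRP = 4.5543% + 0.5635 × 7.5922% = 8.83%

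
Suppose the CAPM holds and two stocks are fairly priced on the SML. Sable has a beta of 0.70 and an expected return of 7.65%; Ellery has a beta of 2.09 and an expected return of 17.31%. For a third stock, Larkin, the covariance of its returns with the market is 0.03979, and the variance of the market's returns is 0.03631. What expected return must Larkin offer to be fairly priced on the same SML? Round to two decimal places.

MRP = (17.31% − 7.65%) / (2.09 − 0.70) = 6.9496%
R_f = 7.65% − 0.70 × 6.9496% = 2.7853%
β_Larkin = Cov / Var(R_m) = 0.03979 / 0.03631 = 1.0958
E(R_Larkin) = R_f + β × MRP = 2.7853% + 1.0958 × 6.9496% = 10.40%

10.40%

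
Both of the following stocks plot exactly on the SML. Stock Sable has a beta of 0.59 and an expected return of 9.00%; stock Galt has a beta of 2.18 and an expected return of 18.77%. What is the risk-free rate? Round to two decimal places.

Both satisfy E(R) = R_f + β·MRP, so the slope of the SML is
MRP = (18.77% − 9.00%) / (2.18 − 0.59) = 9.77% / 1.59 = 6.1447%
R_f = E(R_Sable) − β_Sable·MRP = 9.00% − 0.59 × 6.1447% = 5.3746%

5.37%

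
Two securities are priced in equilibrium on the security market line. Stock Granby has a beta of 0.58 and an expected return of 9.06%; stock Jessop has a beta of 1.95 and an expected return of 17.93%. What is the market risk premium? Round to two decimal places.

6.47%

Both satisfy E(R) = R_f + β·MRP, so the slope of the SML is
MRP = (17.93% − 9.06%) / (1.95 − 0.58) = 8.87% / 1.37 = 6.4745%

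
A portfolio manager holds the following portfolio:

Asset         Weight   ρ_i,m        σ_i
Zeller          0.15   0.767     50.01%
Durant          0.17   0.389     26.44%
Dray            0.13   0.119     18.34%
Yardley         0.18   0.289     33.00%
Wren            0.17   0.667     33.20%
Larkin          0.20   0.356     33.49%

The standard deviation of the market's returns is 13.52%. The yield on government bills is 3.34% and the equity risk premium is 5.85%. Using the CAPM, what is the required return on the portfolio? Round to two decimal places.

β_Zeller = 0.767 × 50.01% / 13.52% = 2.8371
β_Durant = 0.389 × 26.44% / 13.52% = 0.7607
β_Dray = 0.119 × 18.34% / 13.52% = 0.1614
β_Yardley = 0.289 × 33.00% / 13.52% = 0.7054
β_Wren = 0.667 × 33.20% / 13.52% = 1.6379
β_Larkin = 0.356 × 33.49% / 13.52% = 0.8818
β_P = Σ w_i β_i = 0.15×2.8371 + 0.17×0.7607 + 0.13×0.1614 + 0.18×0.7054 + 0.17×1.6379 + 0.20×0.8818 = 1.1576
E(R_P) = R_f + β_P × MRP = 3.34% + 1.1576 × 5.85% = 10.11%

10.11%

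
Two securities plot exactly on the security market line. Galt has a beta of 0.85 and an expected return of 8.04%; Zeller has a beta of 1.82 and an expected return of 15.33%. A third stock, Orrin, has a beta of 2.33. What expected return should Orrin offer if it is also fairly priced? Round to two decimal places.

MRP (SML slope) = (15.33% − 8.04%) / (1.82 − 0.85) = 7.29% / 0.97 = 7.5155%
R_f (intercept) = 8.04% − 0.85 × 7.5155% = 1.6518%
E(R_Orrin) = R_f + β × MRP = 1.6518% + 2.33 × 7.5155% = 19.16%

19.16%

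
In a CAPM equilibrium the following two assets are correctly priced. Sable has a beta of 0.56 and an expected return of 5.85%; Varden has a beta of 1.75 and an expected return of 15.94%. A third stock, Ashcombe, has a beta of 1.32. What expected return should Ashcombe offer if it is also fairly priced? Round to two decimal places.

12.29%

MRP (SML slope) = (15.94% − 5.85%) / (1.75 − 0.56) = 10.09% / 1.19 = 8.4790%
R_f (intercept) = 5.85% − 0.56 × 8.4790% = 1.1018%
E(R_Ashcombe) = R_f + β × MRP = 1.1018% + 1.32 × 8.4790% = 12.29%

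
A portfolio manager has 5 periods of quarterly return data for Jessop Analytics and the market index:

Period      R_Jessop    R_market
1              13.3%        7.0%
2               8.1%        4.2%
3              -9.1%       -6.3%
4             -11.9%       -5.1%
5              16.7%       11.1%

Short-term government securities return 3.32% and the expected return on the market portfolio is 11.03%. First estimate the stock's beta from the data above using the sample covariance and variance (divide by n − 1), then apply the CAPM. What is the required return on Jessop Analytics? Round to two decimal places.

16.40%

Mean R_i = (13.3 + 8.1 − 9.1 − 11.9 + 16.7) / 5 = 3.4200%
Mean R_m = (7.0 + 4.2 − 6.3 − 5.1 + 11.1) / 5 = 2.1800%
Σ(R_i − R̄_i)(R_m − R̄_m) = 393.2320  ⇒  Cov = 393.2320 / 4 = 98.3080
Σ(R_m − R̄_m)² = 231.7880  ⇒  Var(R_m) = 231.7880 / 4 = 57.9470
β = Cov / Var(R_m) = 98.3080 / 57.9470 = 1.6965
MRP = 11.03% − 3.32% = 7.71%
E(R) = R_f + β × MRP = 3.32% + 1.6965 × 7.71% = 16.40%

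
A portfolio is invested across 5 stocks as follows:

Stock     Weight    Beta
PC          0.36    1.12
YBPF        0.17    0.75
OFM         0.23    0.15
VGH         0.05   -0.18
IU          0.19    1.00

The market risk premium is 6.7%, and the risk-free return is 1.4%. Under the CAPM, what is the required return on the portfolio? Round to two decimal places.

6.40%

β_P = Σ w_i β_i = 0.36×1.12 + 0.17×0.75 + 0.23×0.15 + 0.05×-0.18 + 0.19×1.00 = 0.7462
E(R_P) = R_f + β_P × MRP = 1.4% + 0.7462 × 6.7% = 6.40%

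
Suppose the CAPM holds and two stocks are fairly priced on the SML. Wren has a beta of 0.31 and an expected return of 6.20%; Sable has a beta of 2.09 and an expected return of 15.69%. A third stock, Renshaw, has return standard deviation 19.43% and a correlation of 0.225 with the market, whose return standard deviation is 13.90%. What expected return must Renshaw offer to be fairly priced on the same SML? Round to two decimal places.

6.22%

MRP = (15.69% − 6.20%) / (2.09 − 0.31) = 5.3315%
R_f = 6.20% − 0.31 × 5.3315% = 4.5472%
β_Renshaw = ρ·σ_i/σ_m = 0.225 × 19.43 / 13.90 = 0.3145
E(R_Renshaw) = R_f + β × MRP = 4.5472% + 0.3145 × 5.3315% = 6.22%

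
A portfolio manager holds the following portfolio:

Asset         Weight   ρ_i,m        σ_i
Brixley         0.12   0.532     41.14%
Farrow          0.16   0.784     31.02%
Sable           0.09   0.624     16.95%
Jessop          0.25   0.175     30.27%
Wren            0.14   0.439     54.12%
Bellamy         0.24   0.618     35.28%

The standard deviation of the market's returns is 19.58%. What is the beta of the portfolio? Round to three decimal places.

β_Brixley = 0.532 × 41.14% / 19.58% = 1.1178
β_Farrow = 0.784 × 31.02% / 19.58% = 1.2421
β_Sable = 0.624 × 16.95% / 19.58% = 0.5402
β_Jessop = 0.175 × 30.27% / 19.58% = 0.2705
β_Wren = 0.439 × 54.12% / 19.58% = 1.2134
β_Bellamy = 0.618 × 35.28% / 19.58% = 1.1135
β_P = Σ w_i β_i = 0.12×1.1178 + 0.16×1.2421 + 0.09×0.5402 + 0.25×0.2705 + 0.14×1.2134 + 0.24×1.1135 = 0.8862

0.886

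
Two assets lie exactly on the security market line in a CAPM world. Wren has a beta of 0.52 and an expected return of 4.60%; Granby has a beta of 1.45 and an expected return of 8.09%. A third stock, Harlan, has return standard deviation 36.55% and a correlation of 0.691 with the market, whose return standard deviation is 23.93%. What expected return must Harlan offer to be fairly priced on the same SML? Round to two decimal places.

MRP = (8.09% − 4.60%) / (1.45 − 0.52) = 3.7527%
R_f = 4.60% − 0.52 × 3.7527% = 2.6486%
β_Harlan = ρ·σ_i/σ_m = 0.691 × 36.55 / 23.93 = 1.0554
E(R_Harlan) = R_f + β × MRP = 2.6486% + 1.0554 × 3.7527% = 6.61%

6.61%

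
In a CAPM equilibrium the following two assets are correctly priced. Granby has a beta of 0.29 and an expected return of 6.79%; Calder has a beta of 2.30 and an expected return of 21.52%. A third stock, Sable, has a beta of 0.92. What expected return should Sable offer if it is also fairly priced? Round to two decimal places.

11.41%

MRP (SML slope) = (21.52% − 6.79%) / (2.30 − 0.29) = 14.73% / 2.01 = 7.3284%
R_f (intercept) = 6.79% − 0.29 × 7.3284% = 4.6648%
E(R_Sable) = R_f + β × MRP = 4.6648% + 0.92 × 7.3284% = 11.41%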